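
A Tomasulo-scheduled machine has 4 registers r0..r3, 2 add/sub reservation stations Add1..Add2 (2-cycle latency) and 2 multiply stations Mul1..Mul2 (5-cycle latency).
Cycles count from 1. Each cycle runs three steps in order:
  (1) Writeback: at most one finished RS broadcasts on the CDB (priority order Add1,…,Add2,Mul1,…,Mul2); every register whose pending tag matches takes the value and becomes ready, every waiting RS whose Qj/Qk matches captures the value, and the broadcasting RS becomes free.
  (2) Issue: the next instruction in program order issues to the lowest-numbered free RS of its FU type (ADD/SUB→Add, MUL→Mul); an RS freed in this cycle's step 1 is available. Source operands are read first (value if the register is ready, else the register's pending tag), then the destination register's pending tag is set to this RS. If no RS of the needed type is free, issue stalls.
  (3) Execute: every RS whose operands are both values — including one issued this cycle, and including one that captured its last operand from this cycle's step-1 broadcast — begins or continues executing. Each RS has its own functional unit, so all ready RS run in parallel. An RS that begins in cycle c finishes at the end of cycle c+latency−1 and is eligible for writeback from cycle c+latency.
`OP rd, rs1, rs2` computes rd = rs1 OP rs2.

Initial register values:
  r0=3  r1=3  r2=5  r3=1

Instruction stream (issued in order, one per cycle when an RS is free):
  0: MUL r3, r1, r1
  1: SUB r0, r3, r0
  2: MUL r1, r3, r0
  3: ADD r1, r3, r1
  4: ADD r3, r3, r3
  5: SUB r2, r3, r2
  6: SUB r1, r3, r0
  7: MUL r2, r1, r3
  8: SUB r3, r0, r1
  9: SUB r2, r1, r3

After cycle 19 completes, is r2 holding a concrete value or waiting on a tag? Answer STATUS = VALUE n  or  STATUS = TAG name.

STATUS = VALUE 18

c1: issue MUL r3<-Mul1 | r0:3,r1:3,r2:5,r3:Mul1
c2: issue SUB r0<-Add1 | r0:Add1,r1:3,r2:5,r3:Mul1
c3: issue MUL r1<-Mul2 | r0:Add1,r1:Mul2,r2:5,r3:Mul1
c4: issue ADD r1<-Add2 | r0:Add1,r1:Add2,r2:5,r3:Mul1
c5: stall | r0:Add1,r1:Add2,r2:5,r3:Mul1
c6: CDB Mul1=9; stall | r0:Add1,r1:Add2,r2:5,r3:9
c7: stall | r0:Add1,r1:Add2,r2:5,r3:9
c8: CDB Add1=6; issue ADD r3<-Add1 | r0:6,r1:Add2,r2:5,r3:Add1
c9: stall | r0:6,r1:Add2,r2:5,r3:Add1
c10: CDB Add1=18; issue SUB r2<-Add1 | r0:6,r1:Add2,r2:Add1,r3:18
c11: stall | r0:6,r1:Add2,r2:Add1,r3:18
c12: CDB Add1=13; issue SUB r1<-Add1 | r0:6,r1:Add1,r2:13,r3:18
c13: CDB Mul2=54; issue MUL r2<-Mul1 | r0:6,r1:Add1,r2:Mul1,r3:18
c14: CDB Add1=12; issue SUB r3<-Add1 | r0:6,r1:12,r2:Mul1,r3:Add1
c15: CDB Add2=63; issue SUB r2<-Add2 | r0:6,r1:12,r2:Add2,r3:Add1
c16: CDB Add1=-6 | r0:6,r1:12,r2:Add2,r3:-6
c17: - | r0:6,r1:12,r2:Add2,r3:-6
c18: CDB Add2=18 | r0:6,r1:12,r2:18,r3:-6
c19: CDB Mul1=216 | r0:6,r1:12,r2:18,r3:-6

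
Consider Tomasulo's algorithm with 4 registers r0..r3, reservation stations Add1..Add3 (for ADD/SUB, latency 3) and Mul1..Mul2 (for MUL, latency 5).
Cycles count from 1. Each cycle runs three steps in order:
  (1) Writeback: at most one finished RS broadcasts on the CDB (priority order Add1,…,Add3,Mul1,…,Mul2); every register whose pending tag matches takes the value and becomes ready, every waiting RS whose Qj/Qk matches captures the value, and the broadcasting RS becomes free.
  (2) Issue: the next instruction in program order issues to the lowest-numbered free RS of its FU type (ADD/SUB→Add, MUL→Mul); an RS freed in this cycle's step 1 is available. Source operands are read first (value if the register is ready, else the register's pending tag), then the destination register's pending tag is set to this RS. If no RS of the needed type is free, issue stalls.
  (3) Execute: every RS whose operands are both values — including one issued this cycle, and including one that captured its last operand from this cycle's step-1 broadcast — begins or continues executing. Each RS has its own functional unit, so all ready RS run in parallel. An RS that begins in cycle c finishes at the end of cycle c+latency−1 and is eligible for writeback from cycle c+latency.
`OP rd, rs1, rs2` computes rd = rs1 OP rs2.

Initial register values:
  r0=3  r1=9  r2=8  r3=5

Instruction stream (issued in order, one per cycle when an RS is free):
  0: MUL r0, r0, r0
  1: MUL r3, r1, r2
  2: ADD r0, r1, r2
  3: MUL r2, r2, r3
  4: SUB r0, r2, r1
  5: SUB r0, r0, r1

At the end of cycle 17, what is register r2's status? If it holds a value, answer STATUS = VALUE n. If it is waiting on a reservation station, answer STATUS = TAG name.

cycle 1: issue MUL r0<-Mul1 // r0:Mul1,r1:9,r2:8,r3:5
cycle 2: issue MUL r3<-Mul2 // r0:Mul1,r1:9,r2:8,r3:Mul2
cycle 3: issue ADD r0<-Add1 // r0:Add1,r1:9,r2:8,r3:Mul2
cycle 4: stall // r0:Add1,r1:9,r2:8,r3:Mul2
cycle 5: stall // r0:Add1,r1:9,r2:8,r3:Mul2
cycle 6: CDB Add1=17; stall // r0:17,r1:9,r2:8,r3:Mul2
cycle 7: CDB Mul1=9; issue MUL r2<-Mul1 // r0:17,r1:9,r2:Mul1,r3:Mul2
cycle 8: CDB Mul2=72; issue SUB r0<-Add1 // r0:Add1,r1:9,r2:Mul1,r3:72
cycle 9: issue SUB r0<-Add2 // r0:Add2,r1:9,r2:Mul1,r3:72
cycle 10: - // r0:Add2,r1:9,r2:Mul1,r3:72
cycle 11: - // r0:Add2,r1:9,r2:Mul1,r3:72
cycle 12: - // r0:Add2,r1:9,r2:Mul1,r3:72
cycle 13: CDB Mul1=576 // r0:Add2,r1:9,r2:576,r3:72
cycle 14: - // r0:Add2,r1:9,r2:576,r3:72
cycle 15: - // r0:Add2,r1:9,r2:576,r3:72
cycle 16: CDB Add1=567 // r0:Add2,r1:9,r2:576,r3:72
cycle 17: - // r0:Add2,r1:9,r2:576,r3:72

STATUS = VALUE 576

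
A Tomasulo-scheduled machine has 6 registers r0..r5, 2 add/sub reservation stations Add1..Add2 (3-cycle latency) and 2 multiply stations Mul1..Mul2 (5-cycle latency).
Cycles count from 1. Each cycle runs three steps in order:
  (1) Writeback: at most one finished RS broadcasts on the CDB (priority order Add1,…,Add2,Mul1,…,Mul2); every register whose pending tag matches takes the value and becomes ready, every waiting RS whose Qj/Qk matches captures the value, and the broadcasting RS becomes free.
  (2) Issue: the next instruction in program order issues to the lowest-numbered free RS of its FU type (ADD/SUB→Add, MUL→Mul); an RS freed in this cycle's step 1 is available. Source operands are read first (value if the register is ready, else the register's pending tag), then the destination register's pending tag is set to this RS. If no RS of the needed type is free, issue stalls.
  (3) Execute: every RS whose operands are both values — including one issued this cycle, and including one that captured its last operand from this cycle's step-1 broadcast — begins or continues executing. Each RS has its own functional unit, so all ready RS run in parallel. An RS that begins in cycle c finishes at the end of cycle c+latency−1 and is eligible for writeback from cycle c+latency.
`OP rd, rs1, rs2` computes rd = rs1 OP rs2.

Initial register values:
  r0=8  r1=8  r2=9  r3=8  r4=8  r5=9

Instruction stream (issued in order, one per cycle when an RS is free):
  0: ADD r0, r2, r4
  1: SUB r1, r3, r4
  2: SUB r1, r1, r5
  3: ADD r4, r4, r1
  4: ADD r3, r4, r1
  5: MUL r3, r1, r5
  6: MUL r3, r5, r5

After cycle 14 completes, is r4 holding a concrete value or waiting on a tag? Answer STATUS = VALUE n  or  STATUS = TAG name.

cycle 1: issue ADD r0<-Add1 // r0:Add1,r1:8,r2:9,r3:8,r4:8,r5:9
cycle 2: issue SUB r1<-Add2 // r0:Add1,r1:Add2,r2:9,r3:8,r4:8,r5:9
cycle 3: stall // r0:Add1,r1:Add2,r2:9,r3:8,r4:8,r5:9
cycle 4: CDB Add1=17; issue SUB r1<-Add1 // r0:17,r1:Add1,r2:9,r3:8,r4:8,r5:9
cycle 5: CDB Add2=0; issue ADD r4<-Add2 // r0:17,r1:Add1,r2:9,r3:8,r4:Add2,r5:9
cycle 6: stall // r0:17,r1:Add1,r2:9,r3:8,r4:Add2,r5:9
cycle 7: stall // r0:17,r1:Add1,r2:9,r3:8,r4:Add2,r5:9
cycle 8: CDB Add1=-9; issue ADD r3<-Add1 // r0:17,r1:-9,r2:9,r3:Add1,r4:Add2,r5:9
cycle 9: issue MUL r3<-Mul1 // r0:17,r1:-9,r2:9,r3:Mul1,r4:Add2,r5:9
cycle 10: issue MUL r3<-Mul2 // r0:17,r1:-9,r2:9,r3:Mul2,r4:Add2,r5:9
cycle 11: CDB Add2=-1 // r0:17,r1:-9,r2:9,r3:Mul2,r4:-1,r5:9
cycle 12: - // r0:17,r1:-9,r2:9,r3:Mul2,r4:-1,r5:9
cycle 13: - // r0:17,r1:-9,r2:9,r3:Mul2,r4:-1,r5:9
cycle 14: CDB Add1=-10 // r0:17,r1:-9,r2:9,r3:Mul2,r4:-1,r5:9

STATUS = VALUE -1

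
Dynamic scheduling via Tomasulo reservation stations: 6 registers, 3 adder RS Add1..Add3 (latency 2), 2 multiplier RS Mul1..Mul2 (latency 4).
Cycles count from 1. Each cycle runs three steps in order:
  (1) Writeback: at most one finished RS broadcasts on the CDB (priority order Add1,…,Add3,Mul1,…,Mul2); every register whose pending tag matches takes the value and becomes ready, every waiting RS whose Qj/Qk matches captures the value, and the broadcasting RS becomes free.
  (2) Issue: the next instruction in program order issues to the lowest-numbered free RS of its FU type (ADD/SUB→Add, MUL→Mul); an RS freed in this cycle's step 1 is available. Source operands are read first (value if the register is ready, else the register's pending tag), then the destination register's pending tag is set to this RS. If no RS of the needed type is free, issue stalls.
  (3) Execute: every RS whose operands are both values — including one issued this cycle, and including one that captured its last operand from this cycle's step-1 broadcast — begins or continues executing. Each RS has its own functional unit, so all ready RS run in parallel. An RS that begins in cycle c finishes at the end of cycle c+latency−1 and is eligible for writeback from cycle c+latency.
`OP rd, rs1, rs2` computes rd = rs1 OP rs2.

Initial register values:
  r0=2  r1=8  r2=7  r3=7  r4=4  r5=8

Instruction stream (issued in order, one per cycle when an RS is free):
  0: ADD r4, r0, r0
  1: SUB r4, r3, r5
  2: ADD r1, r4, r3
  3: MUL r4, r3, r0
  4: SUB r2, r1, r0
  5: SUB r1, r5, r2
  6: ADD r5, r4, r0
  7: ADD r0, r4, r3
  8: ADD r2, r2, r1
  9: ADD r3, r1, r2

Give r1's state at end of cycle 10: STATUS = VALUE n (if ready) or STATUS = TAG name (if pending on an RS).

c1: issue ADD r4<-Add1 | r0:2,r1:8,r2:7,r3:7,r4:Add1,r5:8
c2: issue SUB r4<-Add2 | r0:2,r1:8,r2:7,r3:7,r4:Add2,r5:8
c3: CDB Add1=4; issue ADD r1<-Add1 | r0:2,r1:Add1,r2:7,r3:7,r4:Add2,r5:8
c4: CDB Add2=-1; issue MUL r4<-Mul1 | r0:2,r1:Add1,r2:7,r3:7,r4:Mul1,r5:8
c5: issue SUB r2<-Add2 | r0:2,r1:Add1,r2:Add2,r3:7,r4:Mul1,r5:8
c6: CDB Add1=6; issue SUB r1<-Add1 | r0:2,r1:Add1,r2:Add2,r3:7,r4:Mul1,r5:8
c7: issue ADD r5<-Add3 | r0:2,r1:Add1,r2:Add2,r3:7,r4:Mul1,r5:Add3
c8: CDB Add2=4; issue ADD r0<-Add2 | r0:Add2,r1:Add1,r2:4,r3:7,r4:Mul1,r5:Add3
c9: CDB Mul1=14; stall | r0:Add2,r1:Add1,r2:4,r3:7,r4:14,r5:Add3
c10: CDB Add1=4; issue ADD r2<-Add1 | r0:Add2,r1:4,r2:Add1,r3:7,r4:14,r5:Add3

STATUS = VALUE 4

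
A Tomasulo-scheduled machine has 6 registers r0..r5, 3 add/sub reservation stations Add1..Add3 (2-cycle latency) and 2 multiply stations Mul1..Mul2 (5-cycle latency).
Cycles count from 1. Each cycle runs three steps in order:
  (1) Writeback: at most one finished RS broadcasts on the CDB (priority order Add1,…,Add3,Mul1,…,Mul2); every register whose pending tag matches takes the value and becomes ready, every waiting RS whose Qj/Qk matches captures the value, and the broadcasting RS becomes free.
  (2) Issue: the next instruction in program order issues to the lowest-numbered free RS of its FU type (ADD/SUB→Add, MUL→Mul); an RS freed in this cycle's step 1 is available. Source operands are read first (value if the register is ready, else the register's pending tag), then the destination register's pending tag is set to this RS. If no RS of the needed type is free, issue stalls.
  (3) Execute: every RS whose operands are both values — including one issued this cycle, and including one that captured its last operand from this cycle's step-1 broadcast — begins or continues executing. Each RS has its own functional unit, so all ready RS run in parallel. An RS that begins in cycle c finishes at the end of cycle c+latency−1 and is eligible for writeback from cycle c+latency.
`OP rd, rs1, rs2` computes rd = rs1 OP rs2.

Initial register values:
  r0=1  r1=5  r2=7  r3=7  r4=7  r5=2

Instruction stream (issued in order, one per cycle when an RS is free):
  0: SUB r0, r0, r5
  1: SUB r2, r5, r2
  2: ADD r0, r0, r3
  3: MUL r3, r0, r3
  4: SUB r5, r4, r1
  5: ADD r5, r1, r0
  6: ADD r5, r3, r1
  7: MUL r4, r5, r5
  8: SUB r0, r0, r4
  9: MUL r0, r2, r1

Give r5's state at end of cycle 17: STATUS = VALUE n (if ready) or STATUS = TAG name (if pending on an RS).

STATUS = VALUE 47

cycle 1: issue SUB r0<-Add1 // r0:Add1,r1:5,r2:7,r3:7,r4:7,r5:2
cycle 2: issue SUB r2<-Add2 // r0:Add1,r1:5,r2:Add2,r3:7,r4:7,r5:2
cycle 3: CDB Add1=-1; issue ADD r0<-Add1 // r0:Add1,r1:5,r2:Add2,r3:7,r4:7,r5:2
cycle 4: CDB Add2=-5; issue MUL r3<-Mul1 // r0:Add1,r1:5,r2:-5,r3:Mul1,r4:7,r5:2
cycle 5: CDB Add1=6; issue SUB r5<-Add1 // r0:6,r1:5,r2:-5,r3:Mul1,r4:7,r5:Add1
cycle 6: issue ADD r5<-Add2 // r0:6,r1:5,r2:-5,r3:Mul1,r4:7,r5:Add2
cycle 7: CDB Add1=2; issue ADD r5<-Add1 // r0:6,r1:5,r2:-5,r3:Mul1,r4:7,r5:Add1
cycle 8: CDB Add2=11; issue MUL r4<-Mul2 // r0:6,r1:5,r2:-5,r3:Mul1,r4:Mul2,r5:Add1
cycle 9: issue SUB r0<-Add2 // r0:Add2,r1:5,r2:-5,r3:Mul1,r4:Mul2,r5:Add1
cycle 10: CDB Mul1=42; issue MUL r0<-Mul1 // r0:Mul1,r1:5,r2:-5,r3:42,r4:Mul2,r5:Add1
cycle 11: - // r0:Mul1,r1:5,r2:-5,r3:42,r4:Mul2,r5:Add1
cycle 12: CDB Add1=47 // r0:Mul1,r1:5,r2:-5,r3:42,r4:Mul2,r5:47
cycle 13: - // r0:Mul1,r1:5,r2:-5,r3:42,r4:Mul2,r5:47
cycle 14: - // r0:Mul1,r1:5,r2:-5,r3:42,r4:Mul2,r5:47
cycle 15: CDB Mul1=-25 // r0:-25,r1:5,r2:-5,r3:42,r4:Mul2,r5:47
cycle 16: - // r0:-25,r1:5,r2:-5,r3:42,r4:Mul2,r5:47
cycle 17: CDB Mul2=2209 // r0:-25,r1:5,r2:-5,r3:42,r4:2209,r5:47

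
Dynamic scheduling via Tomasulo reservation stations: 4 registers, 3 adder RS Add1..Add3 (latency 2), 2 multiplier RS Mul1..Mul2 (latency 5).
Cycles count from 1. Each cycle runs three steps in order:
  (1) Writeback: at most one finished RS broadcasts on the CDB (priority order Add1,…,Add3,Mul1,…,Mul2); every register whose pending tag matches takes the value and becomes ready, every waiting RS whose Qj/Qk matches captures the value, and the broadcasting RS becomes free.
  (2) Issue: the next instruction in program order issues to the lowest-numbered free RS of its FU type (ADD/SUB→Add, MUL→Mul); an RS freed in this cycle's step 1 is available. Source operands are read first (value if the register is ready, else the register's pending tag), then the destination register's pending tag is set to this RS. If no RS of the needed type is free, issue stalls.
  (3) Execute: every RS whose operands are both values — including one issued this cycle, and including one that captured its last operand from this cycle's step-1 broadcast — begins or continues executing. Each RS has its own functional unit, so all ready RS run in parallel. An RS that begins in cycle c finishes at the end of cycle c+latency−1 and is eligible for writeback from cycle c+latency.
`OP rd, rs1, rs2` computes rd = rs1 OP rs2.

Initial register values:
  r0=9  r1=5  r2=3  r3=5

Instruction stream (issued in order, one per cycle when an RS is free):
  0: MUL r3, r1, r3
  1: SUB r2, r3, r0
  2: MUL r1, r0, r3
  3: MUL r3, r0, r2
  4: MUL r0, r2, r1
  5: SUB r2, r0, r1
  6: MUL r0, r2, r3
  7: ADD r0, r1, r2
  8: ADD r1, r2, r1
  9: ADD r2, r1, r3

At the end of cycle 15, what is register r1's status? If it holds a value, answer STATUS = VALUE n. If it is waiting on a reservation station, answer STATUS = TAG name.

cycle 1: issue MUL r3<-Mul1 // r0:9,r1:5,r2:3,r3:Mul1
cycle 2: issue SUB r2<-Add1 // r0:9,r1:5,r2:Add1,r3:Mul1
cycle 3: issue MUL r1<-Mul2 // r0:9,r1:Mul2,r2:Add1,r3:Mul1
cycle 4: stall // r0:9,r1:Mul2,r2:Add1,r3:Mul1
cycle 5: stall // r0:9,r1:Mul2,r2:Add1,r3:Mul1
cycle 6: CDB Mul1=25; issue MUL r3<-Mul1 // r0:9,r1:Mul2,r2:Add1,r3:Mul1
cycle 7: stall // r0:9,r1:Mul2,r2:Add1,r3:Mul1
cycle 8: CDB Add1=16; stall // r0:9,r1:Mul2,r2:16,r3:Mul1
cycle 9: stall // r0:9,r1:Mul2,r2:16,r3:Mul1
cycle 10: stall // r0:9,r1:Mul2,r2:16,r3:Mul1
cycle 11: CDB Mul2=225; issue MUL r0<-Mul2 // r0:Mul2,r1:225,r2:16,r3:Mul1
cycle 12: issue SUB r2<-Add1 // r0:Mul2,r1:225,r2:Add1,r3:Mul1
cycle 13: CDB Mul1=144; issue MUL r0<-Mul1 // r0:Mul1,r1:225,r2:Add1,r3:144
cycle 14: issue ADD r0<-Add2 // r0:Add2,r1:225,r2:Add1,r3:144
cycle 15: issue ADD r1<-Add3 // r0:Add2,r1:Add3,r2:Add1,r3:144

STATUS = TAG Add3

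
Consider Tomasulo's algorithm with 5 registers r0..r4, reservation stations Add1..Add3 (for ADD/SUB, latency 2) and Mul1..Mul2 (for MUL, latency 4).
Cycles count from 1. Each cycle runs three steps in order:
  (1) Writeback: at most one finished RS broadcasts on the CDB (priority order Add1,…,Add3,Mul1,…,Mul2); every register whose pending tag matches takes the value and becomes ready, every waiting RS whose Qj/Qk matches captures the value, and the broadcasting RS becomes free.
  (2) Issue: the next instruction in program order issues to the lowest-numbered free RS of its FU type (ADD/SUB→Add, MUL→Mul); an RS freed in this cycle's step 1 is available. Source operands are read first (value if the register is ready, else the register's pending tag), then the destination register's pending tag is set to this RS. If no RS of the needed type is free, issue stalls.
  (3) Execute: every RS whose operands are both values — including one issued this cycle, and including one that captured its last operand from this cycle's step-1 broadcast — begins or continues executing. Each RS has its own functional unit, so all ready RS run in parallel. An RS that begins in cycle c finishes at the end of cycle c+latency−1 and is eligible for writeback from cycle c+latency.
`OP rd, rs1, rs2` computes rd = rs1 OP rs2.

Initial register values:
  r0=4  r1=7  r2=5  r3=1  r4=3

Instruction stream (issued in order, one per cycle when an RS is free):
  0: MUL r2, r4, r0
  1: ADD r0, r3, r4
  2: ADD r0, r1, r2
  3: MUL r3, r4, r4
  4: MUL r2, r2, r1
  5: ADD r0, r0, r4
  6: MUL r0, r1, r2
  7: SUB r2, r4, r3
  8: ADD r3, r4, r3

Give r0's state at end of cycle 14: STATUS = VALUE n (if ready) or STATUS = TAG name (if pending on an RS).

STATUS = VALUE 588

  c1: issue MUL r2<-Mul1  regs: r0:4,r1:7,r2:Mul1,r3:1,r4:3
  c2: issue ADD r0<-Add1  regs: r0:Add1,r1:7,r2:Mul1,r3:1,r4:3
  c3: issue ADD r0<-Add2  regs: r0:Add2,r1:7,r2:Mul1,r3:1,r4:3
  c4: CDB Add1=4; issue MUL r3<-Mul2  regs: r0:Add2,r1:7,r2:Mul1,r3:Mul2,r4:3
  c5: CDB Mul1=12; issue MUL r2<-Mul1  regs: r0:Add2,r1:7,r2:Mul1,r3:Mul2,r4:3
  c6: issue ADD r0<-Add1  regs: r0:Add1,r1:7,r2:Mul1,r3:Mul2,r4:3
  c7: CDB Add2=19; stall  regs: r0:Add1,r1:7,r2:Mul1,r3:Mul2,r4:3
  c8: CDB Mul2=9; issue MUL r0<-Mul2  regs: r0:Mul2,r1:7,r2:Mul1,r3:9,r4:3
  c9: CDB Add1=22; issue SUB r2<-Add1  regs: r0:Mul2,r1:7,r2:Add1,r3:9,r4:3
  c10: CDB Mul1=84; issue ADD r3<-Add2  regs: r0:Mul2,r1:7,r2:Add1,r3:Add2,r4:3
  c11: CDB Add1=-6  regs: r0:Mul2,r1:7,r2:-6,r3:Add2,r4:3
  c12: CDB Add2=12  regs: r0:Mul2,r1:7,r2:-6,r3:12,r4:3
  c13: -  regs: r0:Mul2,r1:7,r2:-6,r3:12,r4:3
  c14: CDB Mul2=588  regs: r0:588,r1:7,r2:-6,r3:12,r4:3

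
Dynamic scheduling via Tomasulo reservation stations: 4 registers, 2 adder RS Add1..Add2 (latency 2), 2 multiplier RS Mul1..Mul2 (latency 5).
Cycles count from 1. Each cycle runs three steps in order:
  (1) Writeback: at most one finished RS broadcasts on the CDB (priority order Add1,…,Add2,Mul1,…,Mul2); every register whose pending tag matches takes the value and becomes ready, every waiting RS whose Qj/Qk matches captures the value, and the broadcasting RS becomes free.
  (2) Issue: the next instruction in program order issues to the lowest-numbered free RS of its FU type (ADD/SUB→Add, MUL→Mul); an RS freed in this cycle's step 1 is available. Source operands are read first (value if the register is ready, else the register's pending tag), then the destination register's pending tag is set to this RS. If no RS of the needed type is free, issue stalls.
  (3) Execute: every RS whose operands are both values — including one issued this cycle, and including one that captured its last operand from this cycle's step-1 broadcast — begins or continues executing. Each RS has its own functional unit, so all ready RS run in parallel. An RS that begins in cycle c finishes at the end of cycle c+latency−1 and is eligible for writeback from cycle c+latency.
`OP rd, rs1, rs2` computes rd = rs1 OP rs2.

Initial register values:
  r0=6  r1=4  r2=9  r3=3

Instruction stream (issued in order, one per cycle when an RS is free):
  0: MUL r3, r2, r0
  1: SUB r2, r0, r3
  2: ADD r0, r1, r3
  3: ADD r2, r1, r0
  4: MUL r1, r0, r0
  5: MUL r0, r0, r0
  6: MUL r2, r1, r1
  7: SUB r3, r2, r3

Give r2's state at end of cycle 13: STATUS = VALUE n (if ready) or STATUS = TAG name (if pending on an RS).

STATUS = VALUE 62

  c1: issue MUL r3<-Mul1  regs: r0:6,r1:4,r2:9,r3:Mul1
  c2: issue SUB r2<-Add1  regs: r0:6,r1:4,r2:Add1,r3:Mul1
  c3: issue ADD r0<-Add2  regs: r0:Add2,r1:4,r2:Add1,r3:Mul1
  c4: stall  regs: r0:Add2,r1:4,r2:Add1,r3:Mul1
  c5: stall  regs: r0:Add2,r1:4,r2:Add1,r3:Mul1
  c6: CDB Mul1=54; stall  regs: r0:Add2,r1:4,r2:Add1,r3:54
  c7: stall  regs: r0:Add2,r1:4,r2:Add1,r3:54
  c8: CDB Add1=-48; issue ADD r2<-Add1  regs: r0:Add2,r1:4,r2:Add1,r3:54
  c9: CDB Add2=58; issue MUL r1<-Mul1  regs: r0:58,r1:Mul1,r2:Add1,r3:54
  c10: issue MUL r0<-Mul2  regs: r0:Mul2,r1:Mul1,r2:Add1,r3:54
  c11: CDB Add1=62; stall  regs: r0:Mul2,r1:Mul1,r2:62,r3:54
  c12: stall  regs: r0:Mul2,r1:Mul1,r2:62,r3:54
  c13: stall  regs: r0:Mul2,r1:Mul1,r2:62,r3:54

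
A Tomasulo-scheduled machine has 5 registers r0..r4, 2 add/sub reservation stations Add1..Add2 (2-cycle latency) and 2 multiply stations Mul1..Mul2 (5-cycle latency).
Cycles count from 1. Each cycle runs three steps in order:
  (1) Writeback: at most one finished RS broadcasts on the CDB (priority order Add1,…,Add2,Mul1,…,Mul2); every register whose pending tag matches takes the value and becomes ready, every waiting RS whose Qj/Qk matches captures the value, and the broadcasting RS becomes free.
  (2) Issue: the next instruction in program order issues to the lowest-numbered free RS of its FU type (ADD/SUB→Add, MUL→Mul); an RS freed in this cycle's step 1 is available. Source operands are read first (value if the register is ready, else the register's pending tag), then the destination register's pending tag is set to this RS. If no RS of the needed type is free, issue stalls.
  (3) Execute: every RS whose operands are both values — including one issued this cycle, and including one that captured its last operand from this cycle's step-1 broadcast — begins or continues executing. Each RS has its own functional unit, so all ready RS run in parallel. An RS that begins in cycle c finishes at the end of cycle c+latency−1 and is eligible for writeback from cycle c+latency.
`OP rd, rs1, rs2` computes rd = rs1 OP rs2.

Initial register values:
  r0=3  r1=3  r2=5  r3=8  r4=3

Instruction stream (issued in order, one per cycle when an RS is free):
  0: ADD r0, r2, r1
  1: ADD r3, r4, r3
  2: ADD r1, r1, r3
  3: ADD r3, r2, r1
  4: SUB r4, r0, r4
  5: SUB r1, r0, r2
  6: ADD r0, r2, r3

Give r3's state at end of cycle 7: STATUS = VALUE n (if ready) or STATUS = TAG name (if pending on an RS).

STATUS = TAG Add2

cycle 1: issue ADD r0<-Add1 // r0:Add1,r1:3,r2:5,r3:8,r4:3
cycle 2: issue ADD r3<-Add2 // r0:Add1,r1:3,r2:5,r3:Add2,r4:3
cycle 3: CDB Add1=8; issue ADD r1<-Add1 // r0:8,r1:Add1,r2:5,r3:Add2,r4:3
cycle 4: CDB Add2=11; issue ADD r3<-Add2 // r0:8,r1:Add1,r2:5,r3:Add2,r4:3
cycle 5: stall // r0:8,r1:Add1,r2:5,r3:Add2,r4:3
cycle 6: CDB Add1=14; issue SUB r4<-Add1 // r0:8,r1:14,r2:5,r3:Add2,r4:Add1
cycle 7: stall // r0:8,r1:14,r2:5,r3:Add2,r4:Add1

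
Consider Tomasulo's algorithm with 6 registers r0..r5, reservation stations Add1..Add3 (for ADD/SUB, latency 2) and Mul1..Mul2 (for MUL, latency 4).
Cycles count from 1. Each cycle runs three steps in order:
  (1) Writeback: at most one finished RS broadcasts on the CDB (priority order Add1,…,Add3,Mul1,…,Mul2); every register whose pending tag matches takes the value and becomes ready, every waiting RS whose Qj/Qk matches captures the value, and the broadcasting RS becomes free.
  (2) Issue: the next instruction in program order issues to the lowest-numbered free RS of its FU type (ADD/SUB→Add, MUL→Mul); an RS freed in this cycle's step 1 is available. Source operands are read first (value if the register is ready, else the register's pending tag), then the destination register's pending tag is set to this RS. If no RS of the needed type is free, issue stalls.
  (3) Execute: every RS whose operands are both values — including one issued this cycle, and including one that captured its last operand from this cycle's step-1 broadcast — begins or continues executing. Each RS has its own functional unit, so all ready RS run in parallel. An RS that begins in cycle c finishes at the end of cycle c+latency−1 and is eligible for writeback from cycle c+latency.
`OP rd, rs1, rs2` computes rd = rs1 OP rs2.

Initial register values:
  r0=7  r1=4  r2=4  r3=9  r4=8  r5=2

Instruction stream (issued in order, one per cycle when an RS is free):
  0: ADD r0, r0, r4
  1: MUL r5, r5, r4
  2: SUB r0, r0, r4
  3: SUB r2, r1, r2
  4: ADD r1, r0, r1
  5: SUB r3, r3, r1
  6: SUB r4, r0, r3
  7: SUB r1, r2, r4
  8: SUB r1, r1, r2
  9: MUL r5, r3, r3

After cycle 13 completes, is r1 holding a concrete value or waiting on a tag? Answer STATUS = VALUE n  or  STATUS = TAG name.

STATUS = TAG Add2

  c1: issue ADD r0<-Add1  regs: r0:Add1,r1:4,r2:4,r3:9,r4:8,r5:2
  c2: issue MUL r5<-Mul1  regs: r0:Add1,r1:4,r2:4,r3:9,r4:8,r5:Mul1
  c3: CDB Add1=15; issue SUB r0<-Add1  regs: r0:Add1,r1:4,r2:4,r3:9,r4:8,r5:Mul1
  c4: issue SUB r2<-Add2  regs: r0:Add1,r1:4,r2:Add2,r3:9,r4:8,r5:Mul1
  c5: CDB Add1=7; issue ADD r1<-Add1  regs: r0:7,r1:Add1,r2:Add2,r3:9,r4:8,r5:Mul1
  c6: CDB Add2=0; issue SUB r3<-Add2  regs: r0:7,r1:Add1,r2:0,r3:Add2,r4:8,r5:Mul1
  c7: CDB Add1=11; issue SUB r4<-Add1  regs: r0:7,r1:11,r2:0,r3:Add2,r4:Add1,r5:Mul1
  c8: CDB Mul1=16; issue SUB r1<-Add3  regs: r0:7,r1:Add3,r2:0,r3:Add2,r4:Add1,r5:16
  c9: CDB Add2=-2; issue SUB r1<-Add2  regs: r0:7,r1:Add2,r2:0,r3:-2,r4:Add1,r5:16
  c10: issue MUL r5<-Mul1  regs: r0:7,r1:Add2,r2:0,r3:-2,r4:Add1,r5:Mul1
  c11: CDB Add1=9  regs: r0:7,r1:Add2,r2:0,r3:-2,r4:9,r5:Mul1
  c12: -  regs: r0:7,r1:Add2,r2:0,r3:-2,r4:9,r5:Mul1
  c13: CDB Add3=-9  regs: r0:7,r1:Add2,r2:0,r3:-2,r4:9,r5:Mul1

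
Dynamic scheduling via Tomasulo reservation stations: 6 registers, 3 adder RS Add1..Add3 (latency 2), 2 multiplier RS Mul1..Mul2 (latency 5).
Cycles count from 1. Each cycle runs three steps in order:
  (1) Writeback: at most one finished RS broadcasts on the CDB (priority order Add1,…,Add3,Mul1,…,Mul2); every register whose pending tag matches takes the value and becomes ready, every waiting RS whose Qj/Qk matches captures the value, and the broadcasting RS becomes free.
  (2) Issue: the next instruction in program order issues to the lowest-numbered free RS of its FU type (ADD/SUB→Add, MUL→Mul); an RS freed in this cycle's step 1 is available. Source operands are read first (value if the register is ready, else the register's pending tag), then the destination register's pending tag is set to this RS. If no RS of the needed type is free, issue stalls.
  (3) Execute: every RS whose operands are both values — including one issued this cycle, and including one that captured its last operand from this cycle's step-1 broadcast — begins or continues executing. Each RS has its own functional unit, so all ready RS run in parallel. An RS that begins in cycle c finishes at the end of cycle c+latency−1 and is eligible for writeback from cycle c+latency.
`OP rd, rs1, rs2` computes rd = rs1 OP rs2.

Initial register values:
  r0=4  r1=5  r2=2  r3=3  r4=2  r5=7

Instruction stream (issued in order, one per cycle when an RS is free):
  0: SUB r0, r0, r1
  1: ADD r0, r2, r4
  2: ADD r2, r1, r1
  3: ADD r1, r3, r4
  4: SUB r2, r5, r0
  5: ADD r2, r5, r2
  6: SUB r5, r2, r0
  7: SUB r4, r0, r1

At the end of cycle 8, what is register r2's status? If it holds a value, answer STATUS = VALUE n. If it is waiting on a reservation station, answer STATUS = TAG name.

  c1: issue SUB r0<-Add1  regs: r0:Add1,r1:5,r2:2,r3:3,r4:2,r5:7
  c2: issue ADD r0<-Add2  regs: r0:Add2,r1:5,r2:2,r3:3,r4:2,r5:7
  c3: CDB Add1=-1; issue ADD r2<-Add1  regs: r0:Add2,r1:5,r2:Add1,r3:3,r4:2,r5:7
  c4: CDB Add2=4; issue ADD r1<-Add2  regs: r0:4,r1:Add2,r2:Add1,r3:3,r4:2,r5:7
  c5: CDB Add1=10; issue SUB r2<-Add1  regs: r0:4,r1:Add2,r2:Add1,r3:3,r4:2,r5:7
  c6: CDB Add2=5; issue ADD r2<-Add2  regs: r0:4,r1:5,r2:Add2,r3:3,r4:2,r5:7
  c7: CDB Add1=3; issue SUB r5<-Add1  regs: r0:4,r1:5,r2:Add2,r3:3,r4:2,r5:Add1
  c8: issue SUB r4<-Add3  regs: r0:4,r1:5,r2:Add2,r3:3,r4:Add3,r5:Add1

STATUS = TAG Add2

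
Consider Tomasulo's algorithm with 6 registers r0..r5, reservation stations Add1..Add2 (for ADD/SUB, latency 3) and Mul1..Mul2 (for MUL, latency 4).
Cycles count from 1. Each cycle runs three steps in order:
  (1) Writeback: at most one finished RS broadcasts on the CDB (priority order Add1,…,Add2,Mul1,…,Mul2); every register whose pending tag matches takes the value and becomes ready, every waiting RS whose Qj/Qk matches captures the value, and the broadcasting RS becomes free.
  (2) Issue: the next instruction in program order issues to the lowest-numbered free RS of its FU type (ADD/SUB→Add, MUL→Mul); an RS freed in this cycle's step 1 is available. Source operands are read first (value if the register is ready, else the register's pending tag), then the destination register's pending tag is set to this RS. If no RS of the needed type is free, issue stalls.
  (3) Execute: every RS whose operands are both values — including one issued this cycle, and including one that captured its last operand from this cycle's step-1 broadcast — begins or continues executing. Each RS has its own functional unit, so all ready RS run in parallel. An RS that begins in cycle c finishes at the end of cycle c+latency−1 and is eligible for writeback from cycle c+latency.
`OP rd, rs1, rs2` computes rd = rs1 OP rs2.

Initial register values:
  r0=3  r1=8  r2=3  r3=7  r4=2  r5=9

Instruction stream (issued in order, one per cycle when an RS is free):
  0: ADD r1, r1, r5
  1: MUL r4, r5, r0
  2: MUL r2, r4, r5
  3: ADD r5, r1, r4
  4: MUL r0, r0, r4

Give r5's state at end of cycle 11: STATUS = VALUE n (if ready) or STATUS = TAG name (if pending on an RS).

STATUS = VALUE 44

cycle 1: issue ADD r1<-Add1 // r0:3,r1:Add1,r2:3,r3:7,r4:2,r5:9
cycle 2: issue MUL r4<-Mul1 // r0:3,r1:Add1,r2:3,r3:7,r4:Mul1,r5:9
cycle 3: issue MUL r2<-Mul2 // r0:3,r1:Add1,r2:Mul2,r3:7,r4:Mul1,r5:9
cycle 4: CDB Add1=17; issue ADD r5<-Add1 // r0:3,r1:17,r2:Mul2,r3:7,r4:Mul1,r5:Add1
cycle 5: stall // r0:3,r1:17,r2:Mul2,r3:7,r4:Mul1,r5:Add1
cycle 6: CDB Mul1=27; issue MUL r0<-Mul1 // r0:Mul1,r1:17,r2:Mul2,r3:7,r4:27,r5:Add1
cycle 7: - // r0:Mul1,r1:17,r2:Mul2,r3:7,r4:27,r5:Add1
cycle 8: - // r0:Mul1,r1:17,r2:Mul2,r3:7,r4:27,r5:Add1
cycle 9: CDB Add1=44 // r0:Mul1,r1:17,r2:Mul2,r3:7,r4:27,r5:44
cycle 10: CDB Mul1=81 // r0:81,r1:17,r2:Mul2,r3:7,r4:27,r5:44
cycle 11: CDB Mul2=243 // r0:81,r1:17,r2:243,r3:7,r4:27,r5:44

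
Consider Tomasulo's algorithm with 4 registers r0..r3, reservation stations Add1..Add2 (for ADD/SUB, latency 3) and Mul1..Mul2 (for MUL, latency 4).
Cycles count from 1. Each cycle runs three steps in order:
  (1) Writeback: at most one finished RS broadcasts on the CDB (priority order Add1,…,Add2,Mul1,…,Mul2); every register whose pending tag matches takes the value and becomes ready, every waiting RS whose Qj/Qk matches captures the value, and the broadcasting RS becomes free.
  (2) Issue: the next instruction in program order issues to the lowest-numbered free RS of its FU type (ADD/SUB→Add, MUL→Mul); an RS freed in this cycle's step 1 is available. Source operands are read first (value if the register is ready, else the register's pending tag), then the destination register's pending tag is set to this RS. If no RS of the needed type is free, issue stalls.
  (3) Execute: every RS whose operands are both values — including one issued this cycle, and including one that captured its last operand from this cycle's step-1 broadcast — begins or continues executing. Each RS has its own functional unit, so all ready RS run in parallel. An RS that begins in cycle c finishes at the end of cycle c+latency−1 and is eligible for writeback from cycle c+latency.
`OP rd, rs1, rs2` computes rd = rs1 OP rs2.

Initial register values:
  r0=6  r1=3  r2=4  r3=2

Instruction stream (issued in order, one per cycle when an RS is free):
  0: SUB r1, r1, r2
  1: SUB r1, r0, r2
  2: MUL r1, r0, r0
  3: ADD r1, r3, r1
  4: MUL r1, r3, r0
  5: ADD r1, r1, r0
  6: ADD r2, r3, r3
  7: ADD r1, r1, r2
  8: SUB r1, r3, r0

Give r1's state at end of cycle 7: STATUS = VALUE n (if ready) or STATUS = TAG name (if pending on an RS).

STATUS = TAG Add2

c1: issue SUB r1<-Add1 | r0:6,r1:Add1,r2:4,r3:2
c2: issue SUB r1<-Add2 | r0:6,r1:Add2,r2:4,r3:2
c3: issue MUL r1<-Mul1 | r0:6,r1:Mul1,r2:4,r3:2
c4: CDB Add1=-1; issue ADD r1<-Add1 | r0:6,r1:Add1,r2:4,r3:2
c5: CDB Add2=2; issue MUL r1<-Mul2 | r0:6,r1:Mul2,r2:4,r3:2
c6: issue ADD r1<-Add2 | r0:6,r1:Add2,r2:4,r3:2
c7: CDB Mul1=36; stall | r0:6,r1:Add2,r2:4,r3:2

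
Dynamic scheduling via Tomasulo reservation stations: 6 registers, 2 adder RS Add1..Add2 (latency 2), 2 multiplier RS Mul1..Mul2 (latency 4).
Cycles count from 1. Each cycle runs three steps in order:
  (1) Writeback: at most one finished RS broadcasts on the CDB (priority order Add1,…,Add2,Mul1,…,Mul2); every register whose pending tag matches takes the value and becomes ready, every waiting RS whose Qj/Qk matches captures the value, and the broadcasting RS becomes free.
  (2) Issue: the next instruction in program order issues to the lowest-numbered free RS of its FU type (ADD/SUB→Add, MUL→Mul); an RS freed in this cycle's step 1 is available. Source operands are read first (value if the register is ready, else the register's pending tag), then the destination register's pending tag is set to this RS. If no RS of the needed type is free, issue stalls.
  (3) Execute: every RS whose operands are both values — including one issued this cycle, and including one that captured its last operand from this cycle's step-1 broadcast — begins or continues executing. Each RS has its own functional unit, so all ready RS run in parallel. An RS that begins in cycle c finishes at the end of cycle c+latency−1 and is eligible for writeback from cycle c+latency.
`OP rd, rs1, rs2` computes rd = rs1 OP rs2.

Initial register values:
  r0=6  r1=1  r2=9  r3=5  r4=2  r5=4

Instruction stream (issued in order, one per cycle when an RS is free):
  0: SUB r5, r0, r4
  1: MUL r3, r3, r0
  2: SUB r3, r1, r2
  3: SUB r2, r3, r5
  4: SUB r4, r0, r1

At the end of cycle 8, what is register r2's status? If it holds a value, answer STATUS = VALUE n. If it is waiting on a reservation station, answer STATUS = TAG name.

STATUS = VALUE -12

  c1: issue SUB r5<-Add1  regs: r0:6,r1:1,r2:9,r3:5,r4:2,r5:Add1
  c2: issue MUL r3<-Mul1  regs: r0:6,r1:1,r2:9,r3:Mul1,r4:2,r5:Add1
  c3: CDB Add1=4; issue SUB r3<-Add1  regs: r0:6,r1:1,r2:9,r3:Add1,r4:2,r5:4
  c4: issue SUB r2<-Add2  regs: r0:6,r1:1,r2:Add2,r3:Add1,r4:2,r5:4
  c5: CDB Add1=-8; issue SUB r4<-Add1  regs: r0:6,r1:1,r2:Add2,r3:-8,r4:Add1,r5:4
  c6: CDB Mul1=30  regs: r0:6,r1:1,r2:Add2,r3:-8,r4:Add1,r5:4
  c7: CDB Add1=5  regs: r0:6,r1:1,r2:Add2,r3:-8,r4:5,r5:4
  c8: CDB Add2=-12  regs: r0:6,r1:1,r2:-12,r3:-8,r4:5,r5:4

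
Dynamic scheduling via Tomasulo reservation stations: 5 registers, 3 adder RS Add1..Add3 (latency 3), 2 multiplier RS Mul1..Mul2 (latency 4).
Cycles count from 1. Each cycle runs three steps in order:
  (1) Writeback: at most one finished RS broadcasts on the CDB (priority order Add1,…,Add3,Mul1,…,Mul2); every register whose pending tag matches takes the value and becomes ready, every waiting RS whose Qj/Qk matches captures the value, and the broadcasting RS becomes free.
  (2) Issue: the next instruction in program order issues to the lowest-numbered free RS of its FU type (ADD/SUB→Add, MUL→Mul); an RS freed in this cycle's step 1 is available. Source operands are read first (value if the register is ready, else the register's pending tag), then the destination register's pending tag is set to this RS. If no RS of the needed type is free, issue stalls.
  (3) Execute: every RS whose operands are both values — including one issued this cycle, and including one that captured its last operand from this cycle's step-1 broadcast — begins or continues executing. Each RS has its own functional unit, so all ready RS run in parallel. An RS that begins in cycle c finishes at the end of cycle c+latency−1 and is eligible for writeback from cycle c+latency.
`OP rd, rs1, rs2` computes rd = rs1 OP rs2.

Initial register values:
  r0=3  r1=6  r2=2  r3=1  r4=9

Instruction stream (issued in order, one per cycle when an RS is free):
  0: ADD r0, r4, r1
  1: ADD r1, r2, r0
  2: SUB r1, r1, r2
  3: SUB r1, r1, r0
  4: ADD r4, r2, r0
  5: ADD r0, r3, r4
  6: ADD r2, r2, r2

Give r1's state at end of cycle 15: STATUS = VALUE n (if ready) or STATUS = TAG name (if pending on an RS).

  c1: issue ADD r0<-Add1  regs: r0:Add1,r1:6,r2:2,r3:1,r4:9
  c2: issue ADD r1<-Add2  regs: r0:Add1,r1:Add2,r2:2,r3:1,r4:9
  c3: issue SUB r1<-Add3  regs: r0:Add1,r1:Add3,r2:2,r3:1,r4:9
  c4: CDB Add1=15; issue SUB r1<-Add1  regs: r0:15,r1:Add1,r2:2,r3:1,r4:9
  c5: stall  regs: r0:15,r1:Add1,r2:2,r3:1,r4:9
  c6: stall  regs: r0:15,r1:Add1,r2:2,r3:1,r4:9
  c7: CDB Add2=17; issue ADD r4<-Add2  regs: r0:15,r1:Add1,r2:2,r3:1,r4:Add2
  c8: stall  regs: r0:15,r1:Add1,r2:2,r3:1,r4:Add2
  c9: stall  regs: r0:15,r1:Add1,r2:2,r3:1,r4:Add2
  c10: CDB Add2=17; issue ADD r0<-Add2  regs: r0:Add2,r1:Add1,r2:2,r3:1,r4:17
  c11: CDB Add3=15; issue ADD r2<-Add3  regs: r0:Add2,r1:Add1,r2:Add3,r3:1,r4:17
  c12: -  regs: r0:Add2,r1:Add1,r2:Add3,r3:1,r4:17
  c13: CDB Add2=18  regs: r0:18,r1:Add1,r2:Add3,r3:1,r4:17
  c14: CDB Add1=0  regs: r0:18,r1:0,r2:Add3,r3:1,r4:17
  c15: CDB Add3=4  regs: r0:18,r1:0,r2:4,r3:1,r4:17

STATUS = VALUE 0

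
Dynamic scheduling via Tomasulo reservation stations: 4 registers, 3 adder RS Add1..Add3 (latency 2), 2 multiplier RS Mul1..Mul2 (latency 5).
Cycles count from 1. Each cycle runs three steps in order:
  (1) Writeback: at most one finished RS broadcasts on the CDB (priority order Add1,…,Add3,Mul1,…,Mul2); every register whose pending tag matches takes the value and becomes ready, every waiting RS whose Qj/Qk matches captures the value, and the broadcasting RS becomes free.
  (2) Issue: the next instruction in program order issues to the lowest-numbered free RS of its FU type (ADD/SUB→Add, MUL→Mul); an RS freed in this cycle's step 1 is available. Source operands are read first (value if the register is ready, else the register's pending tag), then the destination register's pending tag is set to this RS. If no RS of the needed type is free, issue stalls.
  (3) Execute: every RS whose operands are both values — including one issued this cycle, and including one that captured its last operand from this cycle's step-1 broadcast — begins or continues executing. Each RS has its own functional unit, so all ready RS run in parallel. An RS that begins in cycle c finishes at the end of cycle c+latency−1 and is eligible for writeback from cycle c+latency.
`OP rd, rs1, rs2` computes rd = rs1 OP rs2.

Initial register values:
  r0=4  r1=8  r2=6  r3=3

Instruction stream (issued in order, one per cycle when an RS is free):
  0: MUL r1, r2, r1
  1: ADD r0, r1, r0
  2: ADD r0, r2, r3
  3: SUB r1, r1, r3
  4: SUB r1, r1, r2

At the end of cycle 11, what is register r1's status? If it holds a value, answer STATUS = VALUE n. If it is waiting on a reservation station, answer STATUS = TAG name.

  c1: issue MUL r1<-Mul1  regs: r0:4,r1:Mul1,r2:6,r3:3
  c2: issue ADD r0<-Add1  regs: r0:Add1,r1:Mul1,r2:6,r3:3
  c3: issue ADD r0<-Add2  regs: r0:Add2,r1:Mul1,r2:6,r3:3
  c4: issue SUB r1<-Add3  regs: r0:Add2,r1:Add3,r2:6,r3:3
  c5: CDB Add2=9; issue SUB r1<-Add2  regs: r0:9,r1:Add2,r2:6,r3:3
  c6: CDB Mul1=48  regs: r0:9,r1:Add2,r2:6,r3:3
  c7: -  regs: r0:9,r1:Add2,r2:6,r3:3
  c8: CDB Add1=52  regs: r0:9,r1:Add2,r2:6,r3:3
  c9: CDB Add3=45  regs: r0:9,r1:Add2,r2:6,r3:3
  c10: -  regs: r0:9,r1:Add2,r2:6,r3:3
  c11: CDB Add2=39  regs: r0:9,r1:39,r2:6,r3:3

STATUS = VALUE 39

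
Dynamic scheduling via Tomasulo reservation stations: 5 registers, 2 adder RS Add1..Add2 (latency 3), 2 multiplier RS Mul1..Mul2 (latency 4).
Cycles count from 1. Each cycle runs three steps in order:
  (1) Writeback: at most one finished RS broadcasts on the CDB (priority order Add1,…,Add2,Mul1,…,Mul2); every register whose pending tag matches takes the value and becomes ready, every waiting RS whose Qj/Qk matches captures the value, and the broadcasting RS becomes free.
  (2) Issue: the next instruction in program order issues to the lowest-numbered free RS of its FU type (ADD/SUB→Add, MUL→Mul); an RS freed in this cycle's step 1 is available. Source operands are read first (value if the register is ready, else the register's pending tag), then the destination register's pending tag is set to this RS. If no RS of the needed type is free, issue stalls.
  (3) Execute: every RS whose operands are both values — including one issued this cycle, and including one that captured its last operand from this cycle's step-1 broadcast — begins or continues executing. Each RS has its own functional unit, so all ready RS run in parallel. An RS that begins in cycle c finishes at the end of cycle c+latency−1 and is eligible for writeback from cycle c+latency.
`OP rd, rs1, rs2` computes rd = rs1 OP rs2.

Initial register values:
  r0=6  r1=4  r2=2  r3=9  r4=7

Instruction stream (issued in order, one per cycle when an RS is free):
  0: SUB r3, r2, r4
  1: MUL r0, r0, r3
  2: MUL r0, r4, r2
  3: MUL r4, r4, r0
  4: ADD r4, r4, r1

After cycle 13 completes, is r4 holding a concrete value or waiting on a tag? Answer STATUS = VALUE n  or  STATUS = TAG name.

c1: issue SUB r3<-Add1 | r0:6,r1:4,r2:2,r3:Add1,r4:7
c2: issue MUL r0<-Mul1 | r0:Mul1,r1:4,r2:2,r3:Add1,r4:7
c3: issue MUL r0<-Mul2 | r0:Mul2,r1:4,r2:2,r3:Add1,r4:7
c4: CDB Add1=-5; stall | r0:Mul2,r1:4,r2:2,r3:-5,r4:7
c5: stall | r0:Mul2,r1:4,r2:2,r3:-5,r4:7
c6: stall | r0:Mul2,r1:4,r2:2,r3:-5,r4:7
c7: CDB Mul2=14; issue MUL r4<-Mul2 | r0:14,r1:4,r2:2,r3:-5,r4:Mul2
c8: CDB Mul1=-30; issue ADD r4<-Add1 | r0:14,r1:4,r2:2,r3:-5,r4:Add1
c9: - | r0:14,r1:4,r2:2,r3:-5,r4:Add1
c10: - | r0:14,r1:4,r2:2,r3:-5,r4:Add1
c11: CDB Mul2=98 | r0:14,r1:4,r2:2,r3:-5,r4:Add1
c12: - | r0:14,r1:4,r2:2,r3:-5,r4:Add1
c13: - | r0:14,r1:4,r2:2,r3:-5,r4:Add1

STATUS = TAG Add1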